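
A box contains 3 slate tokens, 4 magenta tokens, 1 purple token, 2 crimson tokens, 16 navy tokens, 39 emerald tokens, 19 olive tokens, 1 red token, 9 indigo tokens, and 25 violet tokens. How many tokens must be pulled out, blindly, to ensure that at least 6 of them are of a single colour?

37

An adversary could hand out at most 5 tokens per colour (5 colours run out sooner): 3 + 4 + 1 + 2 + 5 + 5 + 5 + 1 + 5 + 5 = 36 tokens and still no colour has 6.
Pigeonhole: one more token lands in a colour already at 5, so 37 draws are enough and 36 are not.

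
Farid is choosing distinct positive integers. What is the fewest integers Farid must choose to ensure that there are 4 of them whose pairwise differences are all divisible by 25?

76

Integers whose pairwise differences are multiples of 25 are exactly those sharing a remainder mod 25. By the pigeonhole principle, the 25 residue classes mod 25 are the pigeonholes.
With 75 integers one could put 3 in each residue class and have no class reach 4.
The 76th integer pushes some class to 4, so 25·3 + 1 = 76.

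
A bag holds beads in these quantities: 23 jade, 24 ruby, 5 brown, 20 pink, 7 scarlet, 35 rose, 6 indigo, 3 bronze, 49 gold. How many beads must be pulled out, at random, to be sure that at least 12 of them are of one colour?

77

Pigeonhole: the 9 colours are the holes; the beads drawn are the pigeons.
To avoid 12 of any one colour, the worst case takes at most 11 of each colour, or every bead of a colour that has fewer than 11.
That gives 11 + 11 + 5 + 11 + 7 + 11 + 6 + 3 + 11 = 76 beads with no colour reaching 12.
The next bead forces some colour to 12, so 76 + 1 = 77.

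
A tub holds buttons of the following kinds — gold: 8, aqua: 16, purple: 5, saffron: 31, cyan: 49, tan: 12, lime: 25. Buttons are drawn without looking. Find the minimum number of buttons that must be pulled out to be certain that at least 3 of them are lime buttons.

In the worst case for collecting lime buttons, every non-lime button comes out first.
There are 8 + 16 + 5 + 31 + 49 + 12 = 121 non-lime buttons altogether.
After those, each further button must be lime, so 121 + 3 = 124 draws guarantee 3 lime buttons.

124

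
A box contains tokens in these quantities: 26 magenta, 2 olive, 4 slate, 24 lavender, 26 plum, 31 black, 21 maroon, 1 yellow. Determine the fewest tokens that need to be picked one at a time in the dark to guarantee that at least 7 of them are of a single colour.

Put each drawn token into a box by colour. The largest draw with every box below 7 takes min(count, 6) from each colour; colours with fewer than 6 contribute all they have.
Σ min(cᵢ, 6) = 6 + 2 + 4 + 6 + 6 + 6 + 6 + 1 = 37.
Draw number 37 + 1 = 38 must push one box to 7.

38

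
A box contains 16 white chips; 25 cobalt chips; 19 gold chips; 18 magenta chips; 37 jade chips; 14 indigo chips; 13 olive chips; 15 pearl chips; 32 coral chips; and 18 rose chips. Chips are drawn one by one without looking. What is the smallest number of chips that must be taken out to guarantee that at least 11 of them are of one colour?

Put each drawn chip into a box by colour. The largest draw with every box below 11 takes min(count, 10) from each colour.
Σ min(cᵢ, 10) = 10 + 10 + 10 + 10 + 10 + 10 + 10 + 10 + 10 + 10 = 100.
Draw number 100 + 1 = 101 must push one box to 11.

101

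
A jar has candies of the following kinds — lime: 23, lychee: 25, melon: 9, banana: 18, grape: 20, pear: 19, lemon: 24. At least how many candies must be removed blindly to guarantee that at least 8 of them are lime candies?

123

In the worst case for collecting lime candies, every non-lime candy comes out first.
There are 25 + 9 + 18 + 20 + 19 + 24 = 115 non-lime candies altogether.
After those, each further candy must be lime, so 115 + 8 = 123 draws guarantee 8 lime candies.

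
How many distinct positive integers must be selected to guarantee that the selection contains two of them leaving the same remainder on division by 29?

30

The 29 residue classes mod 29 are the pigeonholes.
With 29 integers one could put 1 in each residue class and have no class reach 2.
The 30th integer pushes some class to 2, so 29·1 + 1 = 30.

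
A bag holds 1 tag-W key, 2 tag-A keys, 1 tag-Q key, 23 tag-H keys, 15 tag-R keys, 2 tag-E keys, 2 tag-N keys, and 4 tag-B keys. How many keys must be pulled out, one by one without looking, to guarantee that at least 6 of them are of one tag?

23

Put each drawn key into a box by tag. The largest draw with every box below 6 takes min(count, 5) from each tag; tags with fewer than 5 contribute all they have.
Σ min(cᵢ, 5) = 1 + 2 + 1 + 5 + 5 + 2 + 2 + 4 = 22.
Draw number 22 + 1 = 23 must push one box to 6.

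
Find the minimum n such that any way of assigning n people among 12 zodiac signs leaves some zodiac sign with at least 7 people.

With 72 people one could put exactly 6 in each of the 12 zodiac signs, and no zodiac sign would reach 7.
By pigeonhole, one more person must land in a zodiac sign that already has 6, giving it 7.
So 12 × 6 + 1 = 73 people are required.

73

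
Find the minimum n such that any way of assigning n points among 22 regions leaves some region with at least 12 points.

With 242 points one could put exactly 11 in each of the 22 regions, and no region would reach 12.
One more point must land in a region that already has 11, giving it 12.
So 22 × 11 + 1 = 243 points are required.

243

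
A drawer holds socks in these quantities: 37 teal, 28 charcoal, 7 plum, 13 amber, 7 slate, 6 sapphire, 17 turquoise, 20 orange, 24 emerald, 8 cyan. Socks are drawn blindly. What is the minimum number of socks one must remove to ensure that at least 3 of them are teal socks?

133

In the worst case for collecting teal socks, every non-teal sock comes out first.
There are 28 + 7 + 13 + 7 + 6 + 17 + 20 + 24 + 8 = 130 non-teal socks altogether.
After those, each further sock must be teal, so 130 + 3 = 133 draws guarantee 3 teal socks.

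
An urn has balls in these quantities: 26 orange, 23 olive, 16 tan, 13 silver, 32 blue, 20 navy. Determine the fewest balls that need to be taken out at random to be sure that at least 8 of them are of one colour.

An adversary could hand out at most 7 balls per colour: 7 + 7 + 7 + 7 + 7 + 7 = 42 balls and still no colour has 8.
One more ball lands in a colour already at 7, so 43 draws are enough and 42 are not.

43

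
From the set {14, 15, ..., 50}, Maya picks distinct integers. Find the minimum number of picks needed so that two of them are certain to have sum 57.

23

A set avoiding the sum 57 can contain at most one of each pair {x, 57−x}, plus the 7 elements whose complement lies outside the range.
The integers 29, …, 50 (22 of them) are such a set: any two sum to at least 29+30 = 59 > 57.
By the pigeonhole principle, any 23rd integer completes one of the 15 pairs, so 23 choices force a sum of 57.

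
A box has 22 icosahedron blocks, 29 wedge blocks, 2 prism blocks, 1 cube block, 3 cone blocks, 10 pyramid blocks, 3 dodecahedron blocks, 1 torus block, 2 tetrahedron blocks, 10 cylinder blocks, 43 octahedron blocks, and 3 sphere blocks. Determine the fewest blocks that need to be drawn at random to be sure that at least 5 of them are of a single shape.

By pigeonhole, the 12 shapes are the holes; the blocks drawn are the pigeons.
To avoid 5 of any one shape, the worst case takes at most 4 of each shape, or every block of a shape that has fewer than 4.
That gives 4 + 4 + 2 + 1 + 3 + 4 + 3 + 1 + 2 + 4 + 4 + 3 = 35 blocks with no shape reaching 5.
The next block forces some shape to 5, so 35 + 1 = 36.

36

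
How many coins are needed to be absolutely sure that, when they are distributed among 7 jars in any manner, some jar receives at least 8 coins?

50

With 49 coins one could put exactly 7 in each of the 7 jars, and no jar would reach 8.
By the pigeonhole principle, one more coin must land in a jar that already has 7, giving it 8.
So 7 × 7 + 1 = 50 coins are required.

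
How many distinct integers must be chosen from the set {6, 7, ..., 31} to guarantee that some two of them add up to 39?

15

Group the elements by complementary pair {x, 39−x}: {8,31}, {9,30}, {10,29}, …, giving 12 two-element pairs and 2 integers whose partner 39−x falls outside [6,31].
Pigeonhole: treating each of those 14 groups as a pigeonhole, one can pick one integer per group — 14 integers — with no two summing to 39.
The 15th integer lands in an occupied pair, forcing a sum of 39.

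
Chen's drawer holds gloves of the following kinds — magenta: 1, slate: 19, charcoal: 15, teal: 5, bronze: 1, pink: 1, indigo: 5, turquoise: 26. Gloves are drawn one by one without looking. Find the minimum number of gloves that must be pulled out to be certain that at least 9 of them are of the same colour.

38

Put each drawn glove into a box by colour. The largest draw with every box below 9 takes min(count, 8) from each colour; colours with fewer than 8 contribute all they have.
Σ min(cᵢ, 8) = 1 + 8 + 8 + 5 + 1 + 1 + 5 + 8 = 37.
Draw number 37 + 1 = 38 must push one box to 9.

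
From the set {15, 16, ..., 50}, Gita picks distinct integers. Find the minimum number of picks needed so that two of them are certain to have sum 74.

A set avoiding the sum 74 can contain at most one of each pair {x, 74−x}, plus the 10 elements whose complement lies outside the range or equal to its own complement.
The integers 15, …, 37 (23 of them) are such a set: any two sum to at least 15+16 = 31 and at most 36+37 = 73 < 74.
Pigeonhole: any 24th integer completes one of the 13 pairs, so 24 choices force a sum of 74.

24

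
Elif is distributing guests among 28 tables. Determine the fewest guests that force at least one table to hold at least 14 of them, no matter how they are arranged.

365

With 364 guests one could put exactly 13 in each of the 28 tables, and no table would reach 14.
By the pigeonhole principle, one more guest must land in a table that already has 13, giving it 14.
So 28 × 13 + 1 = 365 guests are required.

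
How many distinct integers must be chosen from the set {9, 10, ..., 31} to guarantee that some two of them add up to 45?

Group the elements by complementary pair {x, 45−x}: {14,31}, {15,30}, {16,29}, …, giving 9 two-element pairs and 5 integers whose partner 45−x falls outside [9,31].
Treating each of those 14 groups as a pigeonhole, one can pick one integer per group — 14 integers — with no two summing to 45.
The 15th integer lands in an occupied pair, forcing a sum of 45.

15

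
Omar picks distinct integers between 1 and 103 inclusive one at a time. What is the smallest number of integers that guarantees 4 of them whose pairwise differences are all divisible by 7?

22

Integers whose pairwise differences are multiples of 7 are exactly those sharing a remainder mod 7. The 7 residue classes mod 7 are the pigeonholes.
With 21 integers one could put 3 in each residue class and have no class reach 4.
The 22nd integer pushes some class to 4, so 7·3 + 1 = 22.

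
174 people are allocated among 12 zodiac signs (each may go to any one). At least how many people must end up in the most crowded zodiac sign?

15

The 12 zodiac signs are the holes and the 174 people are the pigeons.
If every zodiac sign held at most 14 people, the total would be at most 12 × 14 = 168, which is less than 174.
So some zodiac sign holds at least ⌈174/12⌉ = 15 people.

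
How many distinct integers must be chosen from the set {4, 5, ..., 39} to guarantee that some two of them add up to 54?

A set avoiding the sum 54 can contain at most one of each pair {x, 54−x}, plus the 12 elements whose complement lies outside the range or equal to its own complement.
The integers 4, …, 27 (24 of them) are such a set: any two sum to at least 4+5 = 9 and at most 26+27 = 53 < 54.
Any 25th integer completes one of the 12 pairs, so 25 choices force a sum of 54.

25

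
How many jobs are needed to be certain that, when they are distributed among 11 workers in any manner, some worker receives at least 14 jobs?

With 143 jobs one could put exactly 13 in each of the 11 workers, and no worker would reach 14.
By pigeonhole, one more job must land in a worker that already has 13, giving it 14.
So 11 × 13 + 1 = 144 jobs are required.

144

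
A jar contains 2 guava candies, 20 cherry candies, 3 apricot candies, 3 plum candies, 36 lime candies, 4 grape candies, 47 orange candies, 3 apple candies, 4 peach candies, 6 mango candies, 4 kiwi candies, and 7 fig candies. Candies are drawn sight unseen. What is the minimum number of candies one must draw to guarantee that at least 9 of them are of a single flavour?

61

Put each drawn candy into a box by flavour. The largest draw with every box below 9 takes min(count, 8) from each flavour; flavours with fewer than 8 contribute all they have.
Σ min(cᵢ, 8) = 2 + 8 + 3 + 3 + 8 + 4 + 8 + 3 + 4 + 6 + 4 + 7 = 60.
Draw number 60 + 1 = 61 must push one box to 9.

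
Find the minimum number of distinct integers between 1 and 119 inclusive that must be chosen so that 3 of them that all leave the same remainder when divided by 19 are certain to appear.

The 19 residue classes mod 19 are the pigeonholes.
With 38 integers one could put 2 in each residue class and have no class reach 3.
The 39th integer pushes some class to 3, so 19·2 + 1 = 39.

39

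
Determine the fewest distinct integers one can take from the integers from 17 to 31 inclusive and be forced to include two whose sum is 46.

10

Two chosen integers sum to 46 exactly when both halves of some pair {x, 46−x} with 17 ≤ x ≤ 46−x ≤ 29 are chosen — 6 such pairs.
The remaining 3 elements (those with no distinct partner in range) can never complete a 46-sum, so the worst case takes all of them and one from each pair: 3 + 6 = 9.
The 10th integer has to be the second member of some pair, so 9 + 1 = 10.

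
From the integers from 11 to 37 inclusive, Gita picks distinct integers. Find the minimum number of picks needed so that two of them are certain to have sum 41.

A set avoiding the sum 41 can contain at most one of each pair {x, 41−x}, plus the 7 elements whose complement lies outside the range.
The integers 21, …, 37 (17 of them) are such a set: any two sum to at least 21+22 = 43 > 41.
Any 18th integer completes one of the 10 pairs, so 18 choices force a sum of 41.

18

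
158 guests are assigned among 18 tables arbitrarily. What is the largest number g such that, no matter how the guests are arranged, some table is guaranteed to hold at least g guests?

Pigeonhole: the 18 tables are the holes and the 158 guests are the pigeons.
If every table held at most 8 guests, the total would be at most 18 × 8 = 144, which is less than 158.
So some table holds at least ⌈158/18⌉ = 9 guests.

9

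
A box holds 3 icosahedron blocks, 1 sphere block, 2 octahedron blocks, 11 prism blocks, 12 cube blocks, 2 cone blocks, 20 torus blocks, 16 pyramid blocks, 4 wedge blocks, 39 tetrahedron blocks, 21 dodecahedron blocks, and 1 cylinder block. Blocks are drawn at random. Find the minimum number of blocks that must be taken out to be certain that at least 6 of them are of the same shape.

The 12 shapes are the holes; the blocks drawn are the pigeons.
To avoid 6 of any one shape, the worst case takes at most 5 of each shape, or every block of a shape that has fewer than 5.
That gives 3 + 1 + 2 + 5 + 5 + 2 + 5 + 5 + 4 + 5 + 5 + 1 = 43 blocks with no shape reaching 6.
The next block forces some shape to 6, so 43 + 1 = 44.

44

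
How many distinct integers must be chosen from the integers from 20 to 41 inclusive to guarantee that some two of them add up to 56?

Two chosen integers sum to 56 exactly when both halves of some pair {x, 56−x} with 20 ≤ x ≤ 56−x ≤ 36 are chosen — 8 such pairs.
The remaining 6 elements (those with no distinct partner in range) can never complete a 56-sum, so the worst case takes all of them and one from each pair: 6 + 8 = 14.
By pigeonhole, the 15th integer has to be the second member of some pair, so 14 + 1 = 15.

15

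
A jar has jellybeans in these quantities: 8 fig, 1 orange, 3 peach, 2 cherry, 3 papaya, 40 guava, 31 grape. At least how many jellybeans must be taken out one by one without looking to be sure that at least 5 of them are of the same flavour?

22

Put each drawn jellybean into a box by flavour. The largest draw with every box below 5 takes min(count, 4) from each flavour; flavours with fewer than 4 contribute all they have.
Σ min(cᵢ, 4) = 4 + 1 + 3 + 2 + 3 + 4 + 4 = 21.
Draw number 21 + 1 = 22 must push one box to 5.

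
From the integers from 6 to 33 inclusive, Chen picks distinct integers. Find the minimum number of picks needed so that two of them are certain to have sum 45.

Two chosen integers sum to 45 exactly when both halves of some pair {x, 45−x} with 12 ≤ x ≤ 45−x ≤ 33 are chosen — 11 such pairs.
The remaining 6 elements (those with no distinct partner in range) can never complete a 45-sum, so the worst case takes all of them and one from each pair: 6 + 11 = 17.
The 18th integer has to be the second member of some pair, so 17 + 1 = 18.

18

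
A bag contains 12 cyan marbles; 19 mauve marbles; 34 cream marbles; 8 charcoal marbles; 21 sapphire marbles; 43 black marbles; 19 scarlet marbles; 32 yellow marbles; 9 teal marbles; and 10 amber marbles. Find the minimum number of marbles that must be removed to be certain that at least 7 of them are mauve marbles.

195

In the worst case for collecting mauve marbles, every non-mauve marble comes out first.
There are 12 + 34 + 8 + 21 + 43 + 19 + 32 + 9 + 10 = 188 non-mauve marbles altogether.
After those, each further marble must be mauve, so 188 + 7 = 195 draws guarantee 7 mauve marbles.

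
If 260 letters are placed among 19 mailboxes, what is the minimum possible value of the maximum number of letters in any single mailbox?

14

By the pigeonhole principle, the 19 mailboxes are the holes and the 260 letters are the pigeons.
If every mailbox held at most 13 letters, the total would be at most 19 × 13 = 247, which is less than 260.
So some mailbox holds at least ⌈260/19⌉ = 14 letters.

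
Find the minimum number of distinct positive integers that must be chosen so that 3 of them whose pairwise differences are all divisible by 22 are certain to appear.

Integers whose pairwise differences are multiples of 22 are exactly those sharing a remainder mod 22. The 22 residue classes mod 22 are the pigeonholes.
With 44 integers one could put 2 in each residue class and have no class reach 3.
The 45th integer pushes some class to 3, so 22·2 + 1 = 45.

45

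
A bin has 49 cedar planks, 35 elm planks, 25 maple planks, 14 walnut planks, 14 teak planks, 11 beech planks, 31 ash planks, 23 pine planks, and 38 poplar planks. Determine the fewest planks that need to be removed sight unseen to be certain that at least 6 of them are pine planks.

In the worst case for collecting pine planks, every non-pine plank comes out first.
There are 49 + 35 + 25 + 14 + 14 + 11 + 31 + 38 = 217 non-pine planks altogether.
After those, each further plank must be pine, so 217 + 6 = 223 draws guarantee 6 pine planks.

223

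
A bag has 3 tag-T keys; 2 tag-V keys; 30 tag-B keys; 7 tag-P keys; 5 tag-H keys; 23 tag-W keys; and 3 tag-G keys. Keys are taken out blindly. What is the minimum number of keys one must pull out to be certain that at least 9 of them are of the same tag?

37

An adversary could hand out at most 8 keys per tag (5 tags run out sooner): 3 + 2 + 8 + 7 + 5 + 8 + 3 = 36 keys and still no tag has 9.
One more key lands in a tag already at 8, so 37 draws are enough and 36 are not.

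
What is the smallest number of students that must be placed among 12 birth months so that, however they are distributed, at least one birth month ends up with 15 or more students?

With 168 students one could put exactly 14 in each of the 12 birth months, and no birth month would reach 15.
By the pigeonhole principle, one more student must land in a birth month that already has 14, giving it 15.
So 12 × 14 + 1 = 169 students are required.

169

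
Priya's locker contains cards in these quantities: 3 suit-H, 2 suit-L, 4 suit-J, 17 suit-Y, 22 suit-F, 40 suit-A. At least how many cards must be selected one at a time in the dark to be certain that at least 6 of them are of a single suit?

An adversary could hand out at most 5 cards per suit (suit-H, suit-L, suit-J run out sooner): 3 + 2 + 4 + 5 + 5 + 5 = 24 cards and still no suit has 6.
One more card lands in a suit already at 5, so 25 draws are enough and 24 are not.

25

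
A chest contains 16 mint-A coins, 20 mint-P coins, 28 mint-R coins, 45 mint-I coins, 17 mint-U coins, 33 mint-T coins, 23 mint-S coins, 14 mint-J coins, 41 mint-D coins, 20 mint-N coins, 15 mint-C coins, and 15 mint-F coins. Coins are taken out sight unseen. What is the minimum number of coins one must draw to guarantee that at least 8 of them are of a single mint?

Put each drawn coin into a box by mint. The largest draw with every box below 8 takes min(count, 7) from each mint.
Σ min(cᵢ, 7) = 7 + 7 + 7 + 7 + 7 + 7 + 7 + 7 + 7 + 7 + 7 + 7 = 84.
Draw number 84 + 1 = 85 must push one box to 8.

85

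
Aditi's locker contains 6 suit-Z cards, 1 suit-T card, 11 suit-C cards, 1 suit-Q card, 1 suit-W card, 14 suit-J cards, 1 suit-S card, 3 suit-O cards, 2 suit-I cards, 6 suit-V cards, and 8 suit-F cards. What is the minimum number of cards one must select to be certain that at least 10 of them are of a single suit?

By pigeonhole, put each drawn card into a box by suit. The largest draw with every box below 10 takes min(count, 9) from each suit; suits with fewer than 9 contribute all they have.
Σ min(cᵢ, 9) = 6 + 1 + 9 + 1 + 1 + 9 + 1 + 3 + 2 + 6 + 8 = 47.
Draw number 47 + 1 = 48 must push one box to 10.

48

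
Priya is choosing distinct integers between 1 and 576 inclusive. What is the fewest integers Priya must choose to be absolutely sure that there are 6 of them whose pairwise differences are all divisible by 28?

Integers whose pairwise differences are multiples of 28 are exactly those sharing a remainder mod 28. The 28 residue classes mod 28 are the pigeonholes.
With 140 integers one could put 5 in each residue class and have no class reach 6.
The 141st integer pushes some class to 6, so 28·5 + 1 = 141.

141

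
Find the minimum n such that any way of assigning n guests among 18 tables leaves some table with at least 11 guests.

181

With 180 guests one could put exactly 10 in each of the 18 tables, and no table would reach 11.
One more guest must land in a table that already has 10, giving it 11.
So 18 × 10 + 1 = 181 guests are required.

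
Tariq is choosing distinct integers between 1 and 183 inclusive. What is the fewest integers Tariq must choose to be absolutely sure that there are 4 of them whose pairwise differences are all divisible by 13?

40

Integers whose pairwise differences are multiples of 13 are exactly those sharing a remainder mod 13. The 13 residue classes mod 13 are the pigeonholes.
With 39 integers one could put 3 in each residue class and have no class reach 4.
The 40th integer pushes some class to 4, so 13·3 + 1 = 40.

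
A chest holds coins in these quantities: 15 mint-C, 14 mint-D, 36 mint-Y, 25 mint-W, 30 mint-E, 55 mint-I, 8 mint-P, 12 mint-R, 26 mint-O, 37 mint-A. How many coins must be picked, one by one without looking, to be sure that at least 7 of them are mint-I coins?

210

In the worst case for collecting mint-I coins, every non-mint-I coin comes out first.
There are 15 + 14 + 36 + 25 + 30 + 8 + 12 + 26 + 37 = 203 non-mint-I coins altogether.
After those, each further coin must be mint-I, so 203 + 7 = 210 draws guarantee 7 mint-I coins.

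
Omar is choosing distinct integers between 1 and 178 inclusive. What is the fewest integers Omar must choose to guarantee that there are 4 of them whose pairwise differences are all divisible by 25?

76

Integers whose pairwise differences are multiples of 25 are exactly those sharing a remainder mod 25. The 25 residue classes mod 25 are the pigeonholes.
With 75 integers one could put 3 in each residue class and have no class reach 4.
The 76th integer pushes some class to 4, so 25·3 + 1 = 76.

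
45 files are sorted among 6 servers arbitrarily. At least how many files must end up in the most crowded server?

8

By pigeonhole, the 6 servers are the holes and the 45 files are the pigeons.
If every server held at most 7 files, the total would be at most 6 × 7 = 42, which is less than 45.
So some server holds at least ⌈45/6⌉ = 8 files.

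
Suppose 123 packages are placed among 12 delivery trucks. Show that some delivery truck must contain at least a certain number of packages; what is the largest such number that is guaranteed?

By the pigeonhole principle, the 12 delivery trucks are the holes and the 123 packages are the pigeons.
If every delivery truck held at most 10 packages, the total would be at most 12 × 10 = 120, which is less than 123.
So some delivery truck holds at least ⌈123/12⌉ = 11 packages.

11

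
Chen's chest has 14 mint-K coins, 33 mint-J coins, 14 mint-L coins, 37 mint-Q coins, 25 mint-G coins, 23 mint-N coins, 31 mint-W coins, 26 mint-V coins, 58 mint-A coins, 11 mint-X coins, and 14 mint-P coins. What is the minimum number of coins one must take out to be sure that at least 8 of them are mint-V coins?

In the worst case for collecting mint-V coins, every non-mint-V coin comes out first.
There are 14 + 33 + 14 + 37 + 25 + 23 + 31 + 58 + 11 + 14 = 260 non-mint-V coins altogether.
After those, each further coin must be mint-V, so 260 + 8 = 268 draws guarantee 8 mint-V coins.

268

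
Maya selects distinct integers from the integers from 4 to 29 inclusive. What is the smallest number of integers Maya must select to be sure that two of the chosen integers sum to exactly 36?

A set avoiding the sum 36 can contain at most one of each pair {x, 36−x}, plus the 4 elements whose complement lies outside the range or equal to its own complement.
The integers 4, …, 18 (15 of them) are such a set: any two sum to at least 4+5 = 9 and at most 17+18 = 35 < 36.
Any 16th integer completes one of the 11 pairs, so 16 choices force a sum of 36.

16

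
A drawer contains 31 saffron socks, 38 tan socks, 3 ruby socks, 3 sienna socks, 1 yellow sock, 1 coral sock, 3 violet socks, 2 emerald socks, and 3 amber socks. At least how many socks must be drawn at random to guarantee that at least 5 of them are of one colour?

25

By the pigeonhole principle, put each drawn sock into a box by colour. The largest draw with every box below 5 takes min(count, 4) from each colour; colours with fewer than 4 contribute all they have.
Σ min(cᵢ, 4) = 4 + 4 + 3 + 3 + 1 + 1 + 3 + 2 + 3 = 24.
Draw number 24 + 1 = 25 must push one box to 5.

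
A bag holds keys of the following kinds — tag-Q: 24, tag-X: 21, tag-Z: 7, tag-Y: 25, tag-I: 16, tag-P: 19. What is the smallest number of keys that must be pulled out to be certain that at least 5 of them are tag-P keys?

98

In the worst case for collecting tag-P keys, every non-tag-P key comes out first.
There are 24 + 21 + 7 + 25 + 16 = 93 non-tag-P keys altogether.
After those, each further key must be tag-P, so 93 + 5 = 98 draws guarantee 5 tag-P keys.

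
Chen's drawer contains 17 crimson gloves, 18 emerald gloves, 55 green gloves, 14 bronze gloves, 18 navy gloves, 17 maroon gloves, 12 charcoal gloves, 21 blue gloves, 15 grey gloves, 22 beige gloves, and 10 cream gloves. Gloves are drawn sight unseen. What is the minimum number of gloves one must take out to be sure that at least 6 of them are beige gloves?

203

In the worst case for collecting beige gloves, every non-beige glove comes out first.
There are 17 + 18 + 55 + 14 + 18 + 17 + 12 + 21 + 15 + 10 = 197 non-beige gloves altogether.
After those, each further glove must be beige, so 197 + 6 = 203 draws guarantee 6 beige gloves.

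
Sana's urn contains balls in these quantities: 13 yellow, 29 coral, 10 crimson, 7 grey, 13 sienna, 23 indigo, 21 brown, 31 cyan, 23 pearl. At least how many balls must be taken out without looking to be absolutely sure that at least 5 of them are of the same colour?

Put each drawn ball into a box by colour. The largest draw with every box below 5 takes min(count, 4) from each colour.
Σ min(cᵢ, 4) = 4 + 4 + 4 + 4 + 4 + 4 + 4 + 4 + 4 = 36.
Draw number 36 + 1 = 37 must push one box to 5.

37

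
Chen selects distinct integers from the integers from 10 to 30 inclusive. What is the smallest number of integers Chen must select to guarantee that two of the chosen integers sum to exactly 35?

Two chosen integers sum to 35 exactly when both halves of some pair {x, 35−x} with 10 ≤ x ≤ 35−x ≤ 25 are chosen — 8 such pairs.
The remaining 5 elements (those with no distinct partner in range) can never complete a 35-sum, so the worst case takes all of them and one from each pair: 5 + 8 = 13.
By the pigeonhole principle, the 14th integer has to be the second member of some pair, so 13 + 1 = 14.

14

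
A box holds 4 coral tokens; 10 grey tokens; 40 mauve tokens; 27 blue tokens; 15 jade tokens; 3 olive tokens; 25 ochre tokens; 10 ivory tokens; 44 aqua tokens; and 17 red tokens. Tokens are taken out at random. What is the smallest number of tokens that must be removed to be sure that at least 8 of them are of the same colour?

64

By the pigeonhole principle, the 10 colours are the holes; the tokens drawn are the pigeons.
To avoid 8 of any one colour, the worst case takes at most 7 of each colour, or every token of a colour that has fewer than 7.
That gives 4 + 7 + 7 + 7 + 7 + 3 + 7 + 7 + 7 + 7 = 63 tokens with no colour reaching 8.
The next token forces some colour to 8, so 63 + 1 = 64.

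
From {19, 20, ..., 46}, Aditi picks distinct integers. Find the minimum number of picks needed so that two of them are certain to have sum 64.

16

A set avoiding the sum 64 can contain at most one of each pair {x, 64−x}, plus the 2 elements whose complement lies outside the range or equal to its own complement.
The integers 32, …, 46 (15 of them) are such a set: any two sum to at least 32+33 = 65 > 64.
Any 16th integer completes one of the 13 pairs, so 16 choices force a sum of 64.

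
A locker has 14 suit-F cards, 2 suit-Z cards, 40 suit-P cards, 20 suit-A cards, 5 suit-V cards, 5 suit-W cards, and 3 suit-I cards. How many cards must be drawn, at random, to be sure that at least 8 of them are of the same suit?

37

Pigeonhole: put each drawn card into a box by suit. The largest draw with every box below 8 takes min(count, 7) from each suit; suits with fewer than 7 contribute all they have.
Σ min(cᵢ, 7) = 7 + 2 + 7 + 7 + 5 + 5 + 3 = 36.
Draw number 36 + 1 = 37 must push one box to 8.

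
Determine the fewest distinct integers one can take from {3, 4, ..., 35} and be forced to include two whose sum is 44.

21

A set avoiding the sum 44 can contain at most one of each pair {x, 44−x}, plus the 7 elements whose complement lies outside the range or equal to its own complement.
The integers 3, …, 22 (20 of them) are such a set: any two sum to at least 3+4 = 7 and at most 21+22 = 43 < 44.
Any 21st integer completes one of the 13 pairs, so 21 choices force a sum of 44.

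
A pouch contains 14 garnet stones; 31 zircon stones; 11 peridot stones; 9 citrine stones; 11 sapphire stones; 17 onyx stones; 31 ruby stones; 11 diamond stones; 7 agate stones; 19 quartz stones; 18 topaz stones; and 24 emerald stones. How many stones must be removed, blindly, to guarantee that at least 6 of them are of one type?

61

Pigeonhole: the 12 types are the holes; the stones drawn are the pigeons.
To avoid 6 of any one type, the worst case takes at most 5 of each type.
That gives 5 + 5 + 5 + 5 + 5 + 5 + 5 + 5 + 5 + 5 + 5 + 5 = 60 stones with no type reaching 6.
The next stone forces some type to 6, so 60 + 1 = 61.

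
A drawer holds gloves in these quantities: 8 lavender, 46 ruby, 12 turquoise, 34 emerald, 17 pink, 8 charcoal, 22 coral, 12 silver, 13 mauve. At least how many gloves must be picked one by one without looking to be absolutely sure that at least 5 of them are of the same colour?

Put each drawn glove into a box by colour. The largest draw with every box below 5 takes min(count, 4) from each colour.
Σ min(cᵢ, 4) = 4 + 4 + 4 + 4 + 4 + 4 + 4 + 4 + 4 = 36.
Draw number 36 + 1 = 37 must push one box to 5.

37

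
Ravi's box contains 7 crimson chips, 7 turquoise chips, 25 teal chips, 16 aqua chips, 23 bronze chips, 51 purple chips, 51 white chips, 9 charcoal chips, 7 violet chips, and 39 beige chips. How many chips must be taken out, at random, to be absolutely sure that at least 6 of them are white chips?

190

In the worst case for collecting white chips, every non-white chip comes out first.
There are 7 + 7 + 25 + 16 + 23 + 51 + 9 + 7 + 39 = 184 non-white chips altogether.
After those, each further chip must be white, so 184 + 6 = 190 draws guarantee 6 white chips.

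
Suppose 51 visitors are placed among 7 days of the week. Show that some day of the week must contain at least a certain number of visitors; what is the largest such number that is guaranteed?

The 7 days of the week are the holes and the 51 visitors are the pigeons.
If every day of the week held at most 7 visitors, the total would be at most 7 × 7 = 49, which is less than 51.
So some day of the week holds at least ⌈51/7⌉ = 8 visitors.

8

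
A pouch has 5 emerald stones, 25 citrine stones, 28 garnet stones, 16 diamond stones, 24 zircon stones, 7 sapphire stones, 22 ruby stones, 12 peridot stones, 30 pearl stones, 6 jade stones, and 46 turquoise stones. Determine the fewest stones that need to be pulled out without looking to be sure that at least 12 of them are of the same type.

The 11 types are the holes; the stones drawn are the pigeons.
To avoid 12 of any one type, the worst case takes at most 11 of each type, or every stone of a type that has fewer than 11.
That gives 5 + 11 + 11 + 11 + 11 + 7 + 11 + 11 + 11 + 6 + 11 = 106 stones with no type reaching 12.
The next stone forces some type to 12, so 106 + 1 = 107.

107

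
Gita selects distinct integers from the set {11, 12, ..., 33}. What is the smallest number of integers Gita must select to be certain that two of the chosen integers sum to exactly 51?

16

Group the elements by complementary pair {x, 51−x}: {18,33}, {19,32}, {20,31}, …, giving 8 two-element pairs and 7 integers whose partner 51−x falls outside [11,33].
Treating each of those 15 groups as a pigeonhole, one can pick one integer per group — 15 integers — with no two summing to 51.
The 16th integer lands in an occupied pair, forcing a sum of 51.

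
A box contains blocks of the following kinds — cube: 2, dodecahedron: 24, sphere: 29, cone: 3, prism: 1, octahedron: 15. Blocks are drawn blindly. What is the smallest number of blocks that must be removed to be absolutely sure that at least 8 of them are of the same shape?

28

By the pigeonhole principle, put each drawn block into a box by shape. The largest draw with every box below 8 takes min(count, 7) from each shape; shapes with fewer than 7 contribute all they have.
Σ min(cᵢ, 7) = 2 + 7 + 7 + 3 + 1 + 7 = 27.
Draw number 27 + 1 = 28 must push one box to 8.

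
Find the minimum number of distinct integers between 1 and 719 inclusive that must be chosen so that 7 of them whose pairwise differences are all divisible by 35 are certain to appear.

Integers whose pairwise differences are multiples of 35 are exactly those sharing a remainder mod 35. By pigeonhole, the 35 residue classes mod 35 are the pigeonholes.
With 210 integers one could put 6 in each residue class and have no class reach 7.
The 211th integer pushes some class to 7, so 35·6 + 1 = 211.

211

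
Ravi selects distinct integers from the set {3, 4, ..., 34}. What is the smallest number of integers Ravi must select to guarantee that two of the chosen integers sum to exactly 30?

21

Group the elements by complementary pair {x, 30−x}: {3,27}, {4,26}, {5,25}, …, giving 12 two-element pairs, the single value 15 (it cannot pair with itself since the integers are distinct), and 7 integers whose partner 30−x falls outside [3,34].
Treating each of those 20 groups as a pigeonhole, one can pick one integer per group — 20 integers — with no two summing to 30.
The 21st integer lands in an occupied pair, forcing a sum of 30.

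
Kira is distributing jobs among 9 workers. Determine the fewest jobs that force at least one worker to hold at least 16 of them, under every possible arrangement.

136

With 135 jobs one could put exactly 15 in each of the 9 workers, and no worker would reach 16.
By pigeonhole, one more job must land in a worker that already has 15, giving it 16.
So 9 × 15 + 1 = 136 jobs are required.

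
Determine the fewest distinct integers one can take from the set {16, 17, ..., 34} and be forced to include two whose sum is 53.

Two chosen integers sum to 53 exactly when both halves of some pair {x, 53−x} with 19 ≤ x ≤ 53−x ≤ 34 are chosen — 8 such pairs.
The remaining 3 elements (those with no distinct partner in range) can never complete a 53-sum, so the worst case takes all of them and one from each pair: 3 + 8 = 11.
The 12th integer has to be the second member of some pair, so 11 + 1 = 12.

12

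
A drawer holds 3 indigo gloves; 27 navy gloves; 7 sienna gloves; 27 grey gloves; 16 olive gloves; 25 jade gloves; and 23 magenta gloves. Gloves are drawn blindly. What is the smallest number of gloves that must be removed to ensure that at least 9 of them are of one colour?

51

The 7 colours are the holes; the gloves drawn are the pigeons.
To avoid 9 of any one colour, the worst case takes at most 8 of each colour, or every glove of a colour that has fewer than 8.
That gives 3 + 8 + 7 + 8 + 8 + 8 + 8 = 50 gloves with no colour reaching 9.
The next glove forces some colour to 9, so 50 + 1 = 51.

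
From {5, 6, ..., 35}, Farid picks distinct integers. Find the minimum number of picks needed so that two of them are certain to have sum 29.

22

A set avoiding the sum 29 can contain at most one of each pair {x, 29−x}, plus the 11 elements whose complement lies outside the range.
The integers 15, …, 35 (21 of them) are such a set: any two sum to at least 15+16 = 31 > 29.
By pigeonhole, any 22nd integer completes one of the 10 pairs, so 22 choices force a sum of 29.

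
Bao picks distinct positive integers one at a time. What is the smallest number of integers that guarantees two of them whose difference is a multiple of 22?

23

Integers whose pairwise differences are multiples of 22 are exactly those sharing a remainder mod 22. By pigeonhole, the 22 residue classes mod 22 are the pigeonholes.
With 22 integers one could put 1 in each residue class and have no class reach 2.
The 23rd integer pushes some class to 2, so 22·1 + 1 = 23.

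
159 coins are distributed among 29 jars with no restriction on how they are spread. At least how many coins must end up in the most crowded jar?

The 29 jars are the holes and the 159 coins are the pigeons.
If every jar held at most 5 coins, the total would be at most 29 × 5 = 145, which is less than 159.
So some jar holds at least ⌈159/29⌉ = 6 coins.

6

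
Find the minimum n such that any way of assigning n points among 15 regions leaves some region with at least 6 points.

With 75 points one could put exactly 5 in each of the 15 regions, and no region would reach 6.
By pigeonhole, one more point must land in a region that already has 5, giving it 6.
So 15 × 5 + 1 = 76 points are required.

76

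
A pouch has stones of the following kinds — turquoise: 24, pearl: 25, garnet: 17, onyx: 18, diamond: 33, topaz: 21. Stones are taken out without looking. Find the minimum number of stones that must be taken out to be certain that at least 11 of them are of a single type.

61

An adversary could hand out at most 10 stones per type: 10 + 10 + 10 + 10 + 10 + 10 = 60 stones and still no type has 11.
One more stone lands in a type already at 10, so 61 draws are enough and 60 are not.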